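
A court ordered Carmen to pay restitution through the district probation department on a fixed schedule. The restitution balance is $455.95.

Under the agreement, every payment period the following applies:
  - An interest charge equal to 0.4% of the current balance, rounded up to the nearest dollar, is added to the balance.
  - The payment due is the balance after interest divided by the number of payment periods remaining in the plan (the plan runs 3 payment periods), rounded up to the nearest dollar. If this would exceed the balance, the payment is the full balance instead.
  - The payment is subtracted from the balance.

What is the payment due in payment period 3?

# | Opening | Interest | Payment | End bal
1 | $455.95 | $2.00 | $153.00 | $304.95
2 | $304.95 | $2.00 | $154.00 | $152.95
3 | $152.95 | $1.00 | $153.95 | $0.00

$153.95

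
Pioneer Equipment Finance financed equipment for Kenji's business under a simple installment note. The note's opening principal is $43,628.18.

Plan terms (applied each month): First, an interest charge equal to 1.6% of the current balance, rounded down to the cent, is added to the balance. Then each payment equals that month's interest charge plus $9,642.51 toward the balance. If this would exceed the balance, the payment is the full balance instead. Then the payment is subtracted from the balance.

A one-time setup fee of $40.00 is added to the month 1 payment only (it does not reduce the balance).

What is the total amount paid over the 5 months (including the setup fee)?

$45,615.63

# | Opening | Interest | Payment | Fee | End bal
1 | $43,628.18 | $698.05 | $10,340.56 | $40.00 | $33,985.67
2 | $33,985.67 | $543.77 | $10,186.28 | — | $24,343.16
3 | $24,343.16 | $389.49 | $10,032.00 | — | $14,700.65
4 | $14,700.65 | $235.21 | $9,877.72 | — | $5,058.14
5 | $5,058.14 | $80.93 | $5,139.07 | — | $0.00
Total paid: $45,615.63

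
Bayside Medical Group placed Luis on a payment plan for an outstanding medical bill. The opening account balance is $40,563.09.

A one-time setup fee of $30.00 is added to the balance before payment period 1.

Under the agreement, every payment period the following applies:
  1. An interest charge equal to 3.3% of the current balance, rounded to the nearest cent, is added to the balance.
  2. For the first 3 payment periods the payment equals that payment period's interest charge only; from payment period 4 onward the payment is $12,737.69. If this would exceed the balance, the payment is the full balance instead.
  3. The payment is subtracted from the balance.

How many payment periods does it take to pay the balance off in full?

# | Opening | Interest | Payment | End bal
1 | $40,593.09 | $1,339.57 | $1,339.57 | $40,593.09
2 | $40,593.09 | $1,339.57 | $1,339.57 | $40,593.09
3 | $40,593.09 | $1,339.57 | $1,339.57 | $40,593.09
4 | $40,593.09 | $1,339.57 | $12,737.69 | $29,194.97
5 | $29,194.97 | $963.43 | $12,737.69 | $17,420.71
6 | $17,420.71 | $574.88 | $12,737.69 | $5,257.90
7 | $5,257.90 | $173.51 | $5,431.41 | $0.00
Balance reaches $0.00 in payment period 7.

7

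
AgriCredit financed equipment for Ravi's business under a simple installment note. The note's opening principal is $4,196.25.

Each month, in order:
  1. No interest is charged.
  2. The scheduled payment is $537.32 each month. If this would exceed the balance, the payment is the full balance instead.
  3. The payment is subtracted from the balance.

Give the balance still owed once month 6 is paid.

Month 1: $4,196.25 − $537.32 → $3,658.93
Month 2: $3,658.93 − $537.32 → $3,121.61
Month 3: $3,121.61 − $537.32 → $2,584.29
Month 4: $2,584.29 − $537.32 → $2,046.97
Month 5: $2,046.97 − $537.32 → $1,509.65
Month 6: $1,509.65 − $537.32 → $972.33

$972.33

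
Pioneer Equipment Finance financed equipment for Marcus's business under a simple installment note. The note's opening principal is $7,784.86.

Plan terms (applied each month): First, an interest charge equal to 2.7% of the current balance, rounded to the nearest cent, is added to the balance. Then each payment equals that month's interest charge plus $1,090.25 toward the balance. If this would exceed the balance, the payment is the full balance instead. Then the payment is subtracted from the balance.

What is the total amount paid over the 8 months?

$8,642.15

Month 1: opening $7,784.86; interest $210.19 → $7,995.05; payment $1,300.44; balance $6,694.61
Month 2: opening $6,694.61; interest $180.75 → $6,875.36; payment $1,271.00; balance $5,604.36
Month 3: opening $5,604.36; interest $151.32 → $5,755.68; payment $1,241.57; balance $4,514.11
Month 4: opening $4,514.11; interest $121.88 → $4,635.99; payment $1,212.13; balance $3,423.86
Month 5: opening $3,423.86; interest $92.44 → $3,516.30; payment $1,182.69; balance $2,333.61
Month 6: opening $2,333.61; interest $63.01 → $2,396.62; payment $1,153.26; balance $1,243.36
Month 7: opening $1,243.36; interest $33.57 → $1,276.93; payment $1,123.82; balance $153.11
Month 8: opening $153.11; interest $4.13 → $157.24; payment $157.24; balance $0.00
Total paid: $8,642.15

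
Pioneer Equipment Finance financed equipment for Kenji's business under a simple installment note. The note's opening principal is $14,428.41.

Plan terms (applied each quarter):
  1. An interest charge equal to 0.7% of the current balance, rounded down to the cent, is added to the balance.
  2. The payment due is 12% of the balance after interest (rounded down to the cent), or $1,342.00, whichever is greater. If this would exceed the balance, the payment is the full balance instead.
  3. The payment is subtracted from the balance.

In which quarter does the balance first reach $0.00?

11

Quarter 1: opening $14,428.41; interest $100.99 → $14,529.40; payment $1,743.52; balance $12,785.88
Quarter 2: opening $12,785.88; interest $89.50 → $12,875.38; payment $1,545.04; balance $11,330.34
Quarter 3: opening $11,330.34; interest $79.31 → $11,409.65; payment $1,369.15; balance $10,040.50
Quarter 4: opening $10,040.50; interest $70.28 → $10,110.78; payment $1,342.00; balance $8,768.78
Quarter 5: opening $8,768.78; interest $61.38 → $8,830.16; payment $1,342.00; balance $7,488.16
Quarter 6: opening $7,488.16; interest $52.41 → $7,540.57; payment $1,342.00; balance $6,198.57
Quarter 7: opening $6,198.57; interest $43.38 → $6,241.95; payment $1,342.00; balance $4,899.95
Quarter 8: opening $4,899.95; interest $34.29 → $4,934.24; payment $1,342.00; balance $3,592.24
Quarter 9: opening $3,592.24; interest $25.14 → $3,617.38; payment $1,342.00; balance $2,275.38
Quarter 10: opening $2,275.38; interest $15.92 → $2,291.30; payment $1,342.00; balance $949.30
Quarter 11: opening $949.30; interest $6.64 → $955.94; payment $955.94; balance $0.00
Balance reaches $0.00 in quarter 11.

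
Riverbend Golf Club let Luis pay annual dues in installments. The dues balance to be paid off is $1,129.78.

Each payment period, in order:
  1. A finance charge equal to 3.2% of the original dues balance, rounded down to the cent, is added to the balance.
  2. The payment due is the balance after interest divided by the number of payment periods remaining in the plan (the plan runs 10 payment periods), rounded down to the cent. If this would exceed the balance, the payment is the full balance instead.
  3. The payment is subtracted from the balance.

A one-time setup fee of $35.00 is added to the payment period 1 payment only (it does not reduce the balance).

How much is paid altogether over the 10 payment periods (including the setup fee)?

Payment period 1: opening $1,129.78; interest $36.15 → $1,165.93; payment $116.59 (+ $35.00 fee); balance $1,049.34
Payment period 2: opening $1,049.34; interest $36.15 → $1,085.49; payment $120.61; balance $964.88
Payment period 3: opening $964.88; interest $36.15 → $1,001.03; payment $125.12; balance $875.91
Payment period 4: opening $875.91; interest $36.15 → $912.06; payment $130.29; balance $781.77
Payment period 5: opening $781.77; interest $36.15 → $817.92; payment $136.32; balance $681.60
Payment period 6: opening $681.60; interest $36.15 → $717.75; payment $143.55; balance $574.20
Payment period 7: opening $574.20; interest $36.15 → $610.35; payment $152.58; balance $457.77
Payment period 8: opening $457.77; interest $36.15 → $493.92; payment $164.64; balance $329.28
Payment period 9: opening $329.28; interest $36.15 → $365.43; payment $182.71; balance $182.72
Payment period 10: opening $182.72; interest $36.15 → $218.87; payment $218.87; balance $0.00
Total paid: $1,526.28

$1,526.28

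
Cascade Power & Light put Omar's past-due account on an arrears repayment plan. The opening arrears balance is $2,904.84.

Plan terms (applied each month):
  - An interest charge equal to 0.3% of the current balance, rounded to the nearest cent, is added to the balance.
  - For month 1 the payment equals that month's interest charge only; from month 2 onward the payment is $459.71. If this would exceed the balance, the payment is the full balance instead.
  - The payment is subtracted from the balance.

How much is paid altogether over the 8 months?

Month 1: opening $2,904.84; interest $8.71 → $2,913.55; payment $8.71; balance $2,904.84
Month 2: opening $2,904.84; interest $8.71 → $2,913.55; payment $459.71; balance $2,453.84
Month 3: opening $2,453.84; interest $7.36 → $2,461.20; payment $459.71; balance $2,001.49
Month 4: opening $2,001.49; interest $6.00 → $2,007.49; payment $459.71; balance $1,547.78
Month 5: opening $1,547.78; interest $4.64 → $1,552.42; payment $459.71; balance $1,092.71
Month 6: opening $1,092.71; interest $3.28 → $1,095.99; payment $459.71; balance $636.28
Month 7: opening $636.28; interest $1.91 → $638.19; payment $459.71; balance $178.48
Month 8: opening $178.48; interest $0.54 → $179.02; payment $179.02; balance $0.00
Total paid: $2,945.99

$2,945.99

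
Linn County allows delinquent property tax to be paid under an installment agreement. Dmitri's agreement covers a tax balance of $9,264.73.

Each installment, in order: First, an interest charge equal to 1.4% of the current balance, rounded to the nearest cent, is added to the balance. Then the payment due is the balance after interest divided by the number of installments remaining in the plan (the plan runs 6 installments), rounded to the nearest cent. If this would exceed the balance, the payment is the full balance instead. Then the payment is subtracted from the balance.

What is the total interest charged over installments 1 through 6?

Installment 1: opening $9,264.73; interest $129.71 → $9,394.44; payment $1,565.74; balance $7,828.70
Installment 2: opening $7,828.70; interest $109.60 → $7,938.30; payment $1,587.66; balance $6,350.64
Installment 3: opening $6,350.64; interest $88.91 → $6,439.55; payment $1,609.89; balance $4,829.66
Installment 4: opening $4,829.66; interest $67.62 → $4,897.28; payment $1,632.43; balance $3,264.85
Installment 5: opening $3,264.85; interest $45.71 → $3,310.56; payment $1,655.28; balance $1,655.28
Installment 6: opening $1,655.28; interest $23.17 → $1,678.45; payment $1,678.45; balance $0.00
Total interest: $129.71 + $109.60 + $88.91 + $67.62 + $45.71 + $23.17 = $464.72

$464.72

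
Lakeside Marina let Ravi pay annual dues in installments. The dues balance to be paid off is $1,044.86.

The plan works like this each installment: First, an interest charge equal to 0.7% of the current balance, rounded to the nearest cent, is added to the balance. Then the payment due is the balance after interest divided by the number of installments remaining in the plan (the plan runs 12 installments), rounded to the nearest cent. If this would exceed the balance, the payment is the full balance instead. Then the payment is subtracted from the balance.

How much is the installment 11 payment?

# | Opening | Interest | Payment | End bal
1 | $1,044.86 | $7.31 | $87.68 | $964.49
2 | $964.49 | $6.75 | $88.29 | $882.95
3 | $882.95 | $6.18 | $88.91 | $800.22
4 | $800.22 | $5.60 | $89.54 | $716.28
5 | $716.28 | $5.01 | $90.16 | $631.13
6 | $631.13 | $4.42 | $90.79 | $544.76
7 | $544.76 | $3.81 | $91.43 | $457.14
8 | $457.14 | $3.20 | $92.07 | $368.27
9 | $368.27 | $2.58 | $92.71 | $278.14
10 | $278.14 | $1.95 | $93.36 | $186.73
11 | $186.73 | $1.31 | $94.02 | $94.02

$94.02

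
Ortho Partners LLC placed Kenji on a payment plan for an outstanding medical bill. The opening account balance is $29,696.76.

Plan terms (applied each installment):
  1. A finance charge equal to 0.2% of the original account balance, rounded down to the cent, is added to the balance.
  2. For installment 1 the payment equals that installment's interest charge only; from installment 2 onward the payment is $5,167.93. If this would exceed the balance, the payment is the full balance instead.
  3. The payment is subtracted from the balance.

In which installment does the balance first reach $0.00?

7

Installment 1: $29,696.76 +$59.39 interest = $29,756.15; pay $59.39 → $29,696.76
Installment 2: $29,696.76 +$59.39 interest = $29,756.15; pay $5,167.93 → $24,588.22
Installment 3: $24,588.22 +$59.39 interest = $24,647.61; pay $5,167.93 → $19,479.68
Installment 4: $19,479.68 +$59.39 interest = $19,539.07; pay $5,167.93 → $14,371.14
Installment 5: $14,371.14 +$59.39 interest = $14,430.53; pay $5,167.93 → $9,262.60
Installment 6: $9,262.60 +$59.39 interest = $9,321.99; pay $5,167.93 → $4,154.06
Installment 7: $4,154.06 +$59.39 interest = $4,213.45; pay $4,213.45 → $0.00
Balance reaches $0.00 in installment 7.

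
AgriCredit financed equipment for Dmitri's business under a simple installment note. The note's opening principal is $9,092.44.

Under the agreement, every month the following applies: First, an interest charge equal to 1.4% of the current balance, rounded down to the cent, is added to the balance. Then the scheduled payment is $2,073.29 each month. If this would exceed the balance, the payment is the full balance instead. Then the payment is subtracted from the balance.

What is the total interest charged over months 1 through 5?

Month 1: opening $9,092.44; interest $127.29 → $9,219.73; payment $2,073.29; balance $7,146.44
Month 2: opening $7,146.44; interest $100.05 → $7,246.49; payment $2,073.29; balance $5,173.20
Month 3: opening $5,173.20; interest $72.42 → $5,245.62; payment $2,073.29; balance $3,172.33
Month 4: opening $3,172.33; interest $44.41 → $3,216.74; payment $2,073.29; balance $1,143.45
Month 5: opening $1,143.45; interest $16.00 → $1,159.45; payment $1,159.45; balance $0.00
Total interest: $127.29 + $100.05 + $72.42 + $44.41 + $16.00 = $360.17

$360.17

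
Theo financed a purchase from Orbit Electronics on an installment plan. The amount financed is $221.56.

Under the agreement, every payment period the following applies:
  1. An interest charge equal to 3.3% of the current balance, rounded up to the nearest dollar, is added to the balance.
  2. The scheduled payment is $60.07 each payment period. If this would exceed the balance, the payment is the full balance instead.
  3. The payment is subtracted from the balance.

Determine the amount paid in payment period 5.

$2.28

Payment period 1: opening $221.56; interest $8.00 → $229.56; payment $60.07; balance $169.49
Payment period 2: opening $169.49; interest $6.00 → $175.49; payment $60.07; balance $115.42
Payment period 3: opening $115.42; interest $4.00 → $119.42; payment $60.07; balance $59.35
Payment period 4: opening $59.35; interest $2.00 → $61.35; payment $60.07; balance $1.28
Payment period 5: opening $1.28; interest $1.00 → $2.28; payment $2.28; balance $0.00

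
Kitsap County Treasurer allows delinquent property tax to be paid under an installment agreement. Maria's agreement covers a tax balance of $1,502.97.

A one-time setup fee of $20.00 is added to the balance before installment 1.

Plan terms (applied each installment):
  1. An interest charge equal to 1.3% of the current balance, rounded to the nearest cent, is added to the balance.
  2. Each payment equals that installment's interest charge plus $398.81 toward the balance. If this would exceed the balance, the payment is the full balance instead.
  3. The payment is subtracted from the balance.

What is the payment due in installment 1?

$418.61

Installment 1: opening $1,522.97; interest $19.80 → $1,542.77; payment $418.61; balance $1,124.16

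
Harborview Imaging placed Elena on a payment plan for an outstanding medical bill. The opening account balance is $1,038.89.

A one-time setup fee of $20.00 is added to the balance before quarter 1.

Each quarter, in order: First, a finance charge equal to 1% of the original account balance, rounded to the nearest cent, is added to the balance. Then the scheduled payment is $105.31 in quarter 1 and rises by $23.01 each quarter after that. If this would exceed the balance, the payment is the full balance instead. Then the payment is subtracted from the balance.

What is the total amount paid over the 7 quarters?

Quarter 1: $1,058.89 +$10.39 interest = $1,069.28; pay $105.31 → $963.97
Quarter 2: $963.97 +$10.39 interest = $974.36; pay $128.32 → $846.04
Quarter 3: $846.04 +$10.39 interest = $856.43; pay $151.33 → $705.10
Quarter 4: $705.10 +$10.39 interest = $715.49; pay $174.34 → $541.15
Quarter 5: $541.15 +$10.39 interest = $551.54; pay $197.35 → $354.19
Quarter 6: $354.19 +$10.39 interest = $364.58; pay $220.36 → $144.22
Quarter 7: $144.22 +$10.39 interest = $154.61; pay $154.61 → $0.00
Total paid: $1,131.62

$1,131.62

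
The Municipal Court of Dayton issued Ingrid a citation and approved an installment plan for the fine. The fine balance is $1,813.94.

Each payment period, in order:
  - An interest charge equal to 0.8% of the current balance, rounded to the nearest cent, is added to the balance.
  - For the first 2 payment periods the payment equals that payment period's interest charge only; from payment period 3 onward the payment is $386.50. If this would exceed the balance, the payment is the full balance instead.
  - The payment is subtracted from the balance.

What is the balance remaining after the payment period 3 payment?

Payment period 1: opening $1,813.94; interest $14.51 → $1,828.45; payment $14.51; balance $1,813.94
Payment period 2: opening $1,813.94; interest $14.51 → $1,828.45; payment $14.51; balance $1,813.94
Payment period 3: opening $1,813.94; interest $14.51 → $1,828.45; payment $386.50; balance $1,441.95

$1,441.95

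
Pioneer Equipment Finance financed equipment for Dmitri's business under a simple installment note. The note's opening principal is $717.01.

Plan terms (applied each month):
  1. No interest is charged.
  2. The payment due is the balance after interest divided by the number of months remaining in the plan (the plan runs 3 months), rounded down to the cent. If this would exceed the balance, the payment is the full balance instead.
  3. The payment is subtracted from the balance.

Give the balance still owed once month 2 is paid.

$239.01

Month 1: opening $717.01; payment $239.00; balance $478.01
Month 2: opening $478.01; payment $239.00; balance $239.01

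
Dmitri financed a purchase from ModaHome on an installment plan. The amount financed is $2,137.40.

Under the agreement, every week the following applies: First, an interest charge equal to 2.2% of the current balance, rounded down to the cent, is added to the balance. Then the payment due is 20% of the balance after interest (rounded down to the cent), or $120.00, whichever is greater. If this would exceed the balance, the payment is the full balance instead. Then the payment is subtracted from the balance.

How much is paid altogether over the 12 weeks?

Week 1: $2,137.40 +$47.02 interest = $2,184.42; pay $436.88 → $1,747.54
Week 2: $1,747.54 +$38.44 interest = $1,785.98; pay $357.19 → $1,428.79
Week 3: $1,428.79 +$31.43 interest = $1,460.22; pay $292.04 → $1,168.18
Week 4: $1,168.18 +$25.69 interest = $1,193.87; pay $238.77 → $955.10
Week 5: $955.10 +$21.01 interest = $976.11; pay $195.22 → $780.89
Week 6: $780.89 +$17.17 interest = $798.06; pay $159.61 → $638.45
Week 7: $638.45 +$14.04 interest = $652.49; pay $130.49 → $522.00
Week 8: $522.00 +$11.48 interest = $533.48; pay $120.00 → $413.48
Week 9: $413.48 +$9.09 interest = $422.57; pay $120.00 → $302.57
Week 10: $302.57 +$6.65 interest = $309.22; pay $120.00 → $189.22
Week 11: $189.22 +$4.16 interest = $193.38; pay $120.00 → $73.38
Week 12: $73.38 +$1.61 interest = $74.99; pay $74.99 → $0.00
Total paid: $2,365.19

$2,365.19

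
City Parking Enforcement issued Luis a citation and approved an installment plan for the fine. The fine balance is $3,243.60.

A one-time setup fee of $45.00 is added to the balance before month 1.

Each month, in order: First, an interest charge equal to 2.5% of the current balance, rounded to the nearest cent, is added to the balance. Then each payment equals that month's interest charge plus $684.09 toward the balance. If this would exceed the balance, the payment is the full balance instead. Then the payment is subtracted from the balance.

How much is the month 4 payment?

Month 1: $3,288.60 +$82.22 interest = $3,370.82; pay $766.31 → $2,604.51
Month 2: $2,604.51 +$65.11 interest = $2,669.62; pay $749.20 → $1,920.42
Month 3: $1,920.42 +$48.01 interest = $1,968.43; pay $732.10 → $1,236.33
Month 4: $1,236.33 +$30.91 interest = $1,267.24; pay $715.00 → $552.24

$715.00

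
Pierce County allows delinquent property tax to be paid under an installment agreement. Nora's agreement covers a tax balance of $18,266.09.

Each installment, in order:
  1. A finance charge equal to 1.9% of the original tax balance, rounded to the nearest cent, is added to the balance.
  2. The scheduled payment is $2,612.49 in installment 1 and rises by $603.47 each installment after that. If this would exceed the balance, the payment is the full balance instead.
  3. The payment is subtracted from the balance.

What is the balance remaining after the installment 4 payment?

Installment 1: opening $18,266.09; interest $347.06 → $18,613.15; payment $2,612.49; balance $16,000.66
Installment 2: opening $16,000.66; interest $347.06 → $16,347.72; payment $3,215.96; balance $13,131.76
Installment 3: opening $13,131.76; interest $347.06 → $13,478.82; payment $3,819.43; balance $9,659.39
Installment 4: opening $9,659.39; interest $347.06 → $10,006.45; payment $4,422.90; balance $5,583.55

$5,583.55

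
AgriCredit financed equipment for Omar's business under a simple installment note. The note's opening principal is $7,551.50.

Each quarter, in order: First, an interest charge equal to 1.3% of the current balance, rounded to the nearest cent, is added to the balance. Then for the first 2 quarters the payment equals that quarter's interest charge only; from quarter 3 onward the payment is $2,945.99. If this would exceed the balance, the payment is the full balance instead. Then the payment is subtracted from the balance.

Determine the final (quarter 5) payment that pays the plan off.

Quarter 1: opening $7,551.50; interest $98.17 → $7,649.67; payment $98.17; balance $7,551.50
Quarter 2: opening $7,551.50; interest $98.17 → $7,649.67; payment $98.17; balance $7,551.50
Quarter 3: opening $7,551.50; interest $98.17 → $7,649.67; payment $2,945.99; balance $4,703.68
Quarter 4: opening $4,703.68; interest $61.15 → $4,764.83; payment $2,945.99; balance $1,818.84
Quarter 5: opening $1,818.84; interest $23.64 → $1,842.48; payment $1,842.48; balance $0.00

$1,842.48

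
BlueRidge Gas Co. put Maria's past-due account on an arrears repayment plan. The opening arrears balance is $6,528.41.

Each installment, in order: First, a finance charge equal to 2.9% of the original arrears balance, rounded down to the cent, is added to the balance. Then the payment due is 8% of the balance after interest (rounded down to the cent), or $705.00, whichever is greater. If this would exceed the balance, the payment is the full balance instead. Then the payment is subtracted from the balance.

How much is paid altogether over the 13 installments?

# | Opening | Interest | Payment | End bal
1 | $6,528.41 | $189.32 | $705.00 | $6,012.73
2 | $6,012.73 | $189.32 | $705.00 | $5,497.05
3 | $5,497.05 | $189.32 | $705.00 | $4,981.37
4 | $4,981.37 | $189.32 | $705.00 | $4,465.69
5 | $4,465.69 | $189.32 | $705.00 | $3,950.01
6 | $3,950.01 | $189.32 | $705.00 | $3,434.33
7 | $3,434.33 | $189.32 | $705.00 | $2,918.65
8 | $2,918.65 | $189.32 | $705.00 | $2,402.97
9 | $2,402.97 | $189.32 | $705.00 | $1,887.29
10 | $1,887.29 | $189.32 | $705.00 | $1,371.61
11 | $1,371.61 | $189.32 | $705.00 | $855.93
12 | $855.93 | $189.32 | $705.00 | $340.25
13 | $340.25 | $189.32 | $529.57 | $0.00
Total paid: $8,989.57

$8,989.57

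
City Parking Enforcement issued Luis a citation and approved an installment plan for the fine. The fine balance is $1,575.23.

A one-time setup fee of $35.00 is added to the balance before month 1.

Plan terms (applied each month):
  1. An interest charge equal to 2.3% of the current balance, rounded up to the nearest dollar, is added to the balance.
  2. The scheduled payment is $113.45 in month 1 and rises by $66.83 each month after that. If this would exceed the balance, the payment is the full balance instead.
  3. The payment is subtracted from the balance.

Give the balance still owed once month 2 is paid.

# | Opening | Interest | Payment | End bal
1 | $1,610.23 | $38.00 | $113.45 | $1,534.78
2 | $1,534.78 | $36.00 | $180.28 | $1,390.50

$1,390.50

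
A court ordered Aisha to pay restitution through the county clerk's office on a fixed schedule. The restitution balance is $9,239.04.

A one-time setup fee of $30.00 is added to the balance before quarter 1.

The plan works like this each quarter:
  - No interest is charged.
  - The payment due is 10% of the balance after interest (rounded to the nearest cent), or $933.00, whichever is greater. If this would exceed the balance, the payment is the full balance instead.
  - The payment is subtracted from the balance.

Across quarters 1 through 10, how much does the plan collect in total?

Quarter 1: $9,269.04 − $933.00 → $8,336.04
Quarter 2: $8,336.04 − $933.00 → $7,403.04
Quarter 3: $7,403.04 − $933.00 → $6,470.04
Quarter 4: $6,470.04 − $933.00 → $5,537.04
Quarter 5: $5,537.04 − $933.00 → $4,604.04
Quarter 6: $4,604.04 − $933.00 → $3,671.04
Quarter 7: $3,671.04 − $933.00 → $2,738.04
Quarter 8: $2,738.04 − $933.00 → $1,805.04
Quarter 9: $1,805.04 − $933.00 → $872.04
Quarter 10: $872.04 − $872.04 → $0.00
Total paid: $9,269.04

$9,269.04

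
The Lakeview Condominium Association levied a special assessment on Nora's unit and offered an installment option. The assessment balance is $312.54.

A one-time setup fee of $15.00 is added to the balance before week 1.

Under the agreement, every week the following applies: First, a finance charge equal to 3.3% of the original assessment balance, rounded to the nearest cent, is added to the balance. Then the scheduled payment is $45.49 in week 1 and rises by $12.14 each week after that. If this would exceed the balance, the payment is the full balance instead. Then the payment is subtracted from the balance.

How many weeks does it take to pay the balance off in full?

6

Week 1: opening $327.54; interest $10.31 → $337.85; payment $45.49; balance $292.36
Week 2: opening $292.36; interest $10.31 → $302.67; payment $57.63; balance $245.04
Week 3: opening $245.04; interest $10.31 → $255.35; payment $69.77; balance $185.58
Week 4: opening $185.58; interest $10.31 → $195.89; payment $81.91; balance $113.98
Week 5: opening $113.98; interest $10.31 → $124.29; payment $94.05; balance $30.24
Week 6: opening $30.24; interest $10.31 → $40.55; payment $40.55; balance $0.00
Balance reaches $0.00 in week 6.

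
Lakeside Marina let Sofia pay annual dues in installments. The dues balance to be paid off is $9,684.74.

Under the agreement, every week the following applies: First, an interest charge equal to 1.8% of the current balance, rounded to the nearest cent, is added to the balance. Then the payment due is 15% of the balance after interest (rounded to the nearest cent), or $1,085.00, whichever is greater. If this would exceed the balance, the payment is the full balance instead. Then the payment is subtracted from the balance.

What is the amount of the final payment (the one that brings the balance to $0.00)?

# | Opening | Interest | Payment | End bal
1 | $9,684.74 | $174.33 | $1,478.86 | $8,380.21
2 | $8,380.21 | $150.84 | $1,279.66 | $7,251.39
3 | $7,251.39 | $130.53 | $1,107.29 | $6,274.63
4 | $6,274.63 | $112.94 | $1,085.00 | $5,302.57
5 | $5,302.57 | $95.45 | $1,085.00 | $4,313.02
6 | $4,313.02 | $77.63 | $1,085.00 | $3,305.65
7 | $3,305.65 | $59.50 | $1,085.00 | $2,280.15
8 | $2,280.15 | $41.04 | $1,085.00 | $1,236.19
9 | $1,236.19 | $22.25 | $1,085.00 | $173.44
10 | $173.44 | $3.12 | $176.56 | $0.00

$176.56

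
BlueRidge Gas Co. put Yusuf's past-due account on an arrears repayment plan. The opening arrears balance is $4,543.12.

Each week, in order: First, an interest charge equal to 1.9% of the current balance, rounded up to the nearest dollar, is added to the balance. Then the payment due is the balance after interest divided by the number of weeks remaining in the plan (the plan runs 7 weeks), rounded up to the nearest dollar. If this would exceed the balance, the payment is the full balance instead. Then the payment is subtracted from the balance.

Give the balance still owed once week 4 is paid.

# | Opening | Interest | Payment | End bal
1 | $4,543.12 | $87.00 | $662.00 | $3,968.12
2 | $3,968.12 | $76.00 | $675.00 | $3,369.12
3 | $3,369.12 | $65.00 | $687.00 | $2,747.12
4 | $2,747.12 | $53.00 | $701.00 | $2,099.12

$2,099.12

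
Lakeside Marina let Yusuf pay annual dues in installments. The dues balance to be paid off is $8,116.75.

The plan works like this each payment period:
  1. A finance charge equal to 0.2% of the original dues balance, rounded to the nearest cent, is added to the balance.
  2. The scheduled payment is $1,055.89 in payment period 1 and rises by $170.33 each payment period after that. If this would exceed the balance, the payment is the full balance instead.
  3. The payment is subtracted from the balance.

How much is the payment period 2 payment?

# | Opening | Interest | Payment | End bal
1 | $8,116.75 | $16.23 | $1,055.89 | $7,077.09
2 | $7,077.09 | $16.23 | $1,226.22 | $5,867.10

$1,226.22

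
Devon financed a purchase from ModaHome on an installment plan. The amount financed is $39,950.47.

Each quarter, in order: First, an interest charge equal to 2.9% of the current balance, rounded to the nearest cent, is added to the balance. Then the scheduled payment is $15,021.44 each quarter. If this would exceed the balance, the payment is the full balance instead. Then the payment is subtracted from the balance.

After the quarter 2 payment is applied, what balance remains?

$11,822.69

# | Opening | Interest | Payment | End bal
1 | $39,950.47 | $1,158.56 | $15,021.44 | $26,087.59
2 | $26,087.59 | $756.54 | $15,021.44 | $11,822.69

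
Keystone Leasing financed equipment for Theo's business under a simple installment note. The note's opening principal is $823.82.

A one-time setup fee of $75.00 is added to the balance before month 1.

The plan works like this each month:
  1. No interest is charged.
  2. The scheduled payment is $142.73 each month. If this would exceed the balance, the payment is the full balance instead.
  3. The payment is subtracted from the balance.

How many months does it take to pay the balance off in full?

Month 1: opening $898.82; payment $142.73; balance $756.09
Month 2: opening $756.09; payment $142.73; balance $613.36
Month 3: opening $613.36; payment $142.73; balance $470.63
Month 4: opening $470.63; payment $142.73; balance $327.90
Month 5: opening $327.90; payment $142.73; balance $185.17
Month 6: opening $185.17; payment $142.73; balance $42.44
Month 7: opening $42.44; payment $42.44; balance $0.00
Balance reaches $0.00 in month 7.

7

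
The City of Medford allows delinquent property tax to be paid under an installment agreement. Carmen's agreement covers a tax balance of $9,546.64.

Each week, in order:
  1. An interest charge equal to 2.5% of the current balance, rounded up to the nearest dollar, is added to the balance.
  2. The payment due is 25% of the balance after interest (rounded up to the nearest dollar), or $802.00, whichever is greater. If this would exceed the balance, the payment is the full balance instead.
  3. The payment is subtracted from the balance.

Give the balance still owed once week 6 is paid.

Week 1: $9,546.64 +$239.00 interest = $9,785.64; pay $2,447.00 → $7,338.64
Week 2: $7,338.64 +$184.00 interest = $7,522.64; pay $1,881.00 → $5,641.64
Week 3: $5,641.64 +$142.00 interest = $5,783.64; pay $1,446.00 → $4,337.64
Week 4: $4,337.64 +$109.00 interest = $4,446.64; pay $1,112.00 → $3,334.64
Week 5: $3,334.64 +$84.00 interest = $3,418.64; pay $855.00 → $2,563.64
Week 6: $2,563.64 +$65.00 interest = $2,628.64; pay $802.00 → $1,826.64

$1,826.64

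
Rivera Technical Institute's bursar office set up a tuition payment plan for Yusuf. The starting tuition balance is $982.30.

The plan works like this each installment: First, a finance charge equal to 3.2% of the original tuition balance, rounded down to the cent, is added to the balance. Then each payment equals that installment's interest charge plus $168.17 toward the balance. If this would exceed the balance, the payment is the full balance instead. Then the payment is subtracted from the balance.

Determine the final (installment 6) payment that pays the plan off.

# | Opening | Interest | Payment | End bal
1 | $982.30 | $31.43 | $199.60 | $814.13
2 | $814.13 | $31.43 | $199.60 | $645.96
3 | $645.96 | $31.43 | $199.60 | $477.79
4 | $477.79 | $31.43 | $199.60 | $309.62
5 | $309.62 | $31.43 | $199.60 | $141.45
6 | $141.45 | $31.43 | $172.88 | $0.00

$172.88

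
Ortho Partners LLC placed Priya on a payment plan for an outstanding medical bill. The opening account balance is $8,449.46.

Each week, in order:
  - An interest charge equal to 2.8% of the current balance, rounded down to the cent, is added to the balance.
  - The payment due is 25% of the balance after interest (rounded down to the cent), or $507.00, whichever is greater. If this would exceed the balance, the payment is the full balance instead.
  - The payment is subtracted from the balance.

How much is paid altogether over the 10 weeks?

Week 1: $8,449.46 +$236.58 interest = $8,686.04; pay $2,171.51 → $6,514.53
Week 2: $6,514.53 +$182.40 interest = $6,696.93; pay $1,674.23 → $5,022.70
Week 3: $5,022.70 +$140.63 interest = $5,163.33; pay $1,290.83 → $3,872.50
Week 4: $3,872.50 +$108.43 interest = $3,980.93; pay $995.23 → $2,985.70
Week 5: $2,985.70 +$83.59 interest = $3,069.29; pay $767.32 → $2,301.97
Week 6: $2,301.97 +$64.45 interest = $2,366.42; pay $591.60 → $1,774.82
Week 7: $1,774.82 +$49.69 interest = $1,824.51; pay $507.00 → $1,317.51
Week 8: $1,317.51 +$36.89 interest = $1,354.40; pay $507.00 → $847.40
Week 9: $847.40 +$23.72 interest = $871.12; pay $507.00 → $364.12
Week 10: $364.12 +$10.19 interest = $374.31; pay $374.31 → $0.00
Total paid: $9,386.03

$9,386.03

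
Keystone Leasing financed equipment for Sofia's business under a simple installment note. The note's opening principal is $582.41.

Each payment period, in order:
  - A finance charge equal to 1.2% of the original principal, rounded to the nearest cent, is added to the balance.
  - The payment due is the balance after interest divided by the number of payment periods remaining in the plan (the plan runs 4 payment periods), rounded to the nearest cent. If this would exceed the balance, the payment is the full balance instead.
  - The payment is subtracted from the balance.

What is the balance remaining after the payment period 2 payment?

# | Opening | Interest | Payment | End bal
1 | $582.41 | $6.99 | $147.35 | $442.05
2 | $442.05 | $6.99 | $149.68 | $299.36

$299.36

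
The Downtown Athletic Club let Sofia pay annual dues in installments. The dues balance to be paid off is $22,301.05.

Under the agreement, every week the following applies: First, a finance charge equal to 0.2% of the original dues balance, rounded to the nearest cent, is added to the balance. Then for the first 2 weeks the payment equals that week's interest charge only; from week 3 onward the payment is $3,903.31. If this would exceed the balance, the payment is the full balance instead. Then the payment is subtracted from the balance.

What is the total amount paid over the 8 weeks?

Week 1: $22,301.05 +$44.60 interest = $22,345.65; pay $44.60 → $22,301.05
Week 2: $22,301.05 +$44.60 interest = $22,345.65; pay $44.60 → $22,301.05
Week 3: $22,301.05 +$44.60 interest = $22,345.65; pay $3,903.31 → $18,442.34
Week 4: $18,442.34 +$44.60 interest = $18,486.94; pay $3,903.31 → $14,583.63
Week 5: $14,583.63 +$44.60 interest = $14,628.23; pay $3,903.31 → $10,724.92
Week 6: $10,724.92 +$44.60 interest = $10,769.52; pay $3,903.31 → $6,866.21
Week 7: $6,866.21 +$44.60 interest = $6,910.81; pay $3,903.31 → $3,007.50
Week 8: $3,007.50 +$44.60 interest = $3,052.10; pay $3,052.10 → $0.00
Total paid: $22,657.85

$22,657.85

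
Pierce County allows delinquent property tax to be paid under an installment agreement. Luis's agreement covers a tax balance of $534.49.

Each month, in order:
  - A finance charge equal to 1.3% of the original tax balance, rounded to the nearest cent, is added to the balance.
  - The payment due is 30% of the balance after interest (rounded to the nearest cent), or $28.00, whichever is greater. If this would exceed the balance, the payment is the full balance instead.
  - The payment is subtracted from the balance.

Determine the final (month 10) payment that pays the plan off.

# | Opening | Interest | Payment | End bal
1 | $534.49 | $6.95 | $162.43 | $379.01
2 | $379.01 | $6.95 | $115.79 | $270.17
3 | $270.17 | $6.95 | $83.14 | $193.98
4 | $193.98 | $6.95 | $60.28 | $140.65
5 | $140.65 | $6.95 | $44.28 | $103.32
6 | $103.32 | $6.95 | $33.08 | $77.19
7 | $77.19 | $6.95 | $28.00 | $56.14
8 | $56.14 | $6.95 | $28.00 | $35.09
9 | $35.09 | $6.95 | $28.00 | $14.04
10 | $14.04 | $6.95 | $20.99 | $0.00

$20.99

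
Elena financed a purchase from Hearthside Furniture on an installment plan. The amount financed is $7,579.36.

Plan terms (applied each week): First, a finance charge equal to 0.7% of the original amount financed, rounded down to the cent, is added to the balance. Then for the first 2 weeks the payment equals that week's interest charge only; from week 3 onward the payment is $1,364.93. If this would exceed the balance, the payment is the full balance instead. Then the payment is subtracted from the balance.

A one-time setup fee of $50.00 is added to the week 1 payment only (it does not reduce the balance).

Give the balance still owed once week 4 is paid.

$4,955.60

Week 1: opening $7,579.36; interest $53.05 → $7,632.41; payment $53.05 (+ $50.00 fee); balance $7,579.36
Week 2: opening $7,579.36; interest $53.05 → $7,632.41; payment $53.05; balance $7,579.36
Week 3: opening $7,579.36; interest $53.05 → $7,632.41; payment $1,364.93; balance $6,267.48
Week 4: opening $6,267.48; interest $53.05 → $6,320.53; payment $1,364.93; balance $4,955.60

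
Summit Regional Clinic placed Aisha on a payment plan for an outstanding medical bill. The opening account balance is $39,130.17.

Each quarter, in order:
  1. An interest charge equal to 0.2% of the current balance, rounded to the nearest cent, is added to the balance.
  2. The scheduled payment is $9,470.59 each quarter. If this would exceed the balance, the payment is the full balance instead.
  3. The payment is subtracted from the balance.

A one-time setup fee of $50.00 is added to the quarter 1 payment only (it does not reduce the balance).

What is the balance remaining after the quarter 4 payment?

$1,447.99

# | Opening | Interest | Payment | Fee | End bal
1 | $39,130.17 | $78.26 | $9,470.59 | $50.00 | $29,737.84
2 | $29,737.84 | $59.48 | $9,470.59 | — | $20,326.73
3 | $20,326.73 | $40.65 | $9,470.59 | — | $10,896.79
4 | $10,896.79 | $21.79 | $9,470.59 | — | $1,447.99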